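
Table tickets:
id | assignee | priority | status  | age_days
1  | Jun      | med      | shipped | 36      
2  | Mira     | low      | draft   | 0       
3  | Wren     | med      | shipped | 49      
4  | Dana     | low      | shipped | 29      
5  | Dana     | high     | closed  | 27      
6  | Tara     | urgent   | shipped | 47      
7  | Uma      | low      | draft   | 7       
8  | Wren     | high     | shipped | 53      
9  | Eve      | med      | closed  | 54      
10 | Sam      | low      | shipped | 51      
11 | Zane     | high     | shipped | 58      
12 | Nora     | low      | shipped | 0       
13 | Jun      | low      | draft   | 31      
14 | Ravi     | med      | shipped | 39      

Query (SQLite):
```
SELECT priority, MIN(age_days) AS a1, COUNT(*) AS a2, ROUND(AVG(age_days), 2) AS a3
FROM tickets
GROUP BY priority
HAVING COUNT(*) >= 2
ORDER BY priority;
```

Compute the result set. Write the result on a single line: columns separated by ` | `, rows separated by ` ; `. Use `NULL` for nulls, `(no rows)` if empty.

high | 27 | 3 | 46 ; low | 0 | 6 | 19.67 ; med | 36 | 4 | 44.5

Group tickets by priority.
Per group compute: MIN(age_days), COUNT(*), ROUND(AVG(age_days), 2).
HAVING: drop groups with fewer than 2 rows.
  high: ids {5, 8, 11} → MIN(age_days)=27, COUNT(*)=3, ROUND(AVG(age_days), 2)=46
  low: ids {2, 4, 7, 10, 12, 13} → MIN(age_days)=0, COUNT(*)=6, ROUND(AVG(age_days), 2)=19.67
  med: ids {1, 3, 9, 14} → MIN(age_days)=36, COUNT(*)=4, ROUND(AVG(age_days), 2)=44.5
  urgent: ids {6} → MIN(age_days)=47, COUNT(*)=1, ROUND(AVG(age_days), 2)=47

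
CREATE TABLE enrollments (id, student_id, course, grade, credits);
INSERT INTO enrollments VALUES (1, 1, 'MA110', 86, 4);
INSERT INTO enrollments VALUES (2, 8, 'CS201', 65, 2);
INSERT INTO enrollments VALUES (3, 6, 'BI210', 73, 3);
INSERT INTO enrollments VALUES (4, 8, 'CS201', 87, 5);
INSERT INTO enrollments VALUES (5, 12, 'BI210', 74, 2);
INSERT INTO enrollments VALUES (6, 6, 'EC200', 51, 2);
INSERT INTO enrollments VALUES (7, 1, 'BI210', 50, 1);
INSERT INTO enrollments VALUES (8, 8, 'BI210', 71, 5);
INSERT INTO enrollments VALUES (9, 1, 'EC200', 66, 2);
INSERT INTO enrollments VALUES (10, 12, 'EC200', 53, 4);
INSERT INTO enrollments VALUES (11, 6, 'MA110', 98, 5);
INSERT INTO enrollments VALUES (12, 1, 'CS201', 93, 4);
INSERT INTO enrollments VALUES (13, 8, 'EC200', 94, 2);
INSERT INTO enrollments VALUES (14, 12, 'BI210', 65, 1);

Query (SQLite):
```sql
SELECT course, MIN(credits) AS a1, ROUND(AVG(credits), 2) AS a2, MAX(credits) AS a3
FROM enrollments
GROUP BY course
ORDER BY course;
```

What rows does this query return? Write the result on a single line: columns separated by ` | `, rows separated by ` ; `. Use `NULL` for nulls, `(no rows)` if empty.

BI210 | 1 | 2.4 | 5 ; CS201 | 2 | 3.67 | 5 ; EC200 | 2 | 2.5 | 4 ; MA110 | 4 | 4.5 | 5

Group enrollments by course.
Per group compute: MIN(credits), ROUND(AVG(credits), 2), MAX(credits).
  BI210: ids {3, 5, 7, 8, 14} → MIN(credits)=1, ROUND(AVG(credits), 2)=2.4, MAX(credits)=5
  CS201: ids {2, 4, 12} → MIN(credits)=2, ROUND(AVG(credits), 2)=3.67, MAX(credits)=5
  EC200: ids {6, 9, 10, 13} → MIN(credits)=2, ROUND(AVG(credits), 2)=2.5, MAX(credits)=4
  MA110: ids {1, 11} → MIN(credits)=4, ROUND(AVG(credits), 2)=4.5, MAX(credits)=5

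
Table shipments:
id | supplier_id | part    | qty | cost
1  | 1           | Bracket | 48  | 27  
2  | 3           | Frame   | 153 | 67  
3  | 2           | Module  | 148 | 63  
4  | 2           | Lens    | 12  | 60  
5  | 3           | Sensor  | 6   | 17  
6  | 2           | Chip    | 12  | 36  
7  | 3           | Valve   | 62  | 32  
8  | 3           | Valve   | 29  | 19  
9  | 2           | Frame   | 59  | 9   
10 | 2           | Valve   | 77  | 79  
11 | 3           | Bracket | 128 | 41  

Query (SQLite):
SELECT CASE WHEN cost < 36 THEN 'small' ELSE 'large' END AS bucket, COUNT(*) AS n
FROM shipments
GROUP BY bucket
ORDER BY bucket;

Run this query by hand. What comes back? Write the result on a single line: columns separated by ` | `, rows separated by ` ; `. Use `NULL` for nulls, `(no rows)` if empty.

Bucket rows by cost < 36 → 'small' else 'large'; count each bucket.

large | 6 ; small | 5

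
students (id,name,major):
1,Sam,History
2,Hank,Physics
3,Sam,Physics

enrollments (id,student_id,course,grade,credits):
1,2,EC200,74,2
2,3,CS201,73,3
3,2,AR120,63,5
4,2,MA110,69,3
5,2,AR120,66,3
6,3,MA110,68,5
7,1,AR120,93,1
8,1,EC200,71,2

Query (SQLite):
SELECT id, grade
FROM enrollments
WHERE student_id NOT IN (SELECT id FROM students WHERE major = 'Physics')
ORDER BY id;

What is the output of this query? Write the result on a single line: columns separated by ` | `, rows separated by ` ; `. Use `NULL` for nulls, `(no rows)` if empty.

Inner query: students.id where major = 'Physics'.
Outer: keep enrollments rows whose student_id is not in that set.
Inner query → {2, 3}

7 | 93 ; 8 | 71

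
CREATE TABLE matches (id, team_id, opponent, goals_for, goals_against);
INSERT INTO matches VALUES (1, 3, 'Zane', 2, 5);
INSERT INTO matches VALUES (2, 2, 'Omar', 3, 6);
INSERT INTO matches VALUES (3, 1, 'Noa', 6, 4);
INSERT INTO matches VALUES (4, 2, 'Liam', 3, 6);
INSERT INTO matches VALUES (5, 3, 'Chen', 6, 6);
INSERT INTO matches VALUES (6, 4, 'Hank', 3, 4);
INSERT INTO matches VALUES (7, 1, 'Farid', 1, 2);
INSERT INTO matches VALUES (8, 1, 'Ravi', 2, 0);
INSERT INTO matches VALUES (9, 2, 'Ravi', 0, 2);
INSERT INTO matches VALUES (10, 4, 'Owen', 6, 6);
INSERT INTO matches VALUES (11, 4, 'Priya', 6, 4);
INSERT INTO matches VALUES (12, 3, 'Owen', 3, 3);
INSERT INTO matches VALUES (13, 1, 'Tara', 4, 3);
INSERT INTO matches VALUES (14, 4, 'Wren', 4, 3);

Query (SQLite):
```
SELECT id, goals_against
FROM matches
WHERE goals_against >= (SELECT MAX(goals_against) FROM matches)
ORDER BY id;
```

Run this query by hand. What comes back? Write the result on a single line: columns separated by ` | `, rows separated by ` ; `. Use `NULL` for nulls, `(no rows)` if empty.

2 | 6 ; 4 | 6 ; 5 | 6 ; 10 | 6

Scalar subquery: MAX(goals_against) over all matches rows = 6.
Keep rows where goals_against >= that value.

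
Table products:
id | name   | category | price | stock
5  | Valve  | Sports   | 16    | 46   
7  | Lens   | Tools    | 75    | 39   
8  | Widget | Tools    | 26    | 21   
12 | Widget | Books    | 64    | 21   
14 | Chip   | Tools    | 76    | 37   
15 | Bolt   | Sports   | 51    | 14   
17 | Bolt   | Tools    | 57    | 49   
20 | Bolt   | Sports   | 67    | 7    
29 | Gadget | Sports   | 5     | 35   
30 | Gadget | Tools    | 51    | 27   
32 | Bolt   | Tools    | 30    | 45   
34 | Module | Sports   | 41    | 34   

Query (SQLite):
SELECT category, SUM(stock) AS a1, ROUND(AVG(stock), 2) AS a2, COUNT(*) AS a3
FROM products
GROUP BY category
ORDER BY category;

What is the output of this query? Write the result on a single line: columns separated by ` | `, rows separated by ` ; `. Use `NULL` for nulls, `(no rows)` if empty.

Books | 21 | 21 | 1 ; Sports | 136 | 27.2 | 5 ; Tools | 218 | 36.33 | 6

Group products by category.
Per group compute: SUM(stock), ROUND(AVG(stock), 2), COUNT(*).
  Books: ids {12} → SUM(stock)=21, ROUND(AVG(stock), 2)=21, COUNT(*)=1
  Sports: ids {5, 15, 20, 29, 34} → SUM(stock)=136, ROUND(AVG(stock), 2)=27.2, COUNT(*)=5
  Tools: ids {7, 8, 14, 17, 30, 32} → SUM(stock)=218, ROUND(AVG(stock), 2)=36.33, COUNT(*)=6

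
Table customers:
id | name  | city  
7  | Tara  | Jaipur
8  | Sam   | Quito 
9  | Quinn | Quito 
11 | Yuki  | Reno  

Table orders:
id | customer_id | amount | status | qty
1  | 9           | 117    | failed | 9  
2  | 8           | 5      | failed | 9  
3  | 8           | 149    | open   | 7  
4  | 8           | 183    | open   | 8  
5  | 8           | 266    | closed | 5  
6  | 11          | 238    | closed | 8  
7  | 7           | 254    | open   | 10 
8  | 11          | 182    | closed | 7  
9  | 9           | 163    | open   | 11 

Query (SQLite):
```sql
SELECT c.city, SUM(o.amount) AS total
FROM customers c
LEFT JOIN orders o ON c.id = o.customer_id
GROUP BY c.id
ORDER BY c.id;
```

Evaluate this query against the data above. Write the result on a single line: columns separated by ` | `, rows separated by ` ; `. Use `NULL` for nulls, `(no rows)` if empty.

LEFT JOIN keeps every customers row; unmatched ones get NULL for orders columns.
Group by customers.id and compute SUM(o.amount). SUM over an all-NULL group is NULL.
  7: ids {7} → SUM(o.amount)=254
  8: ids {2, 3, 4, 5} → SUM(o.amount)=603
  9: ids {1, 9} → SUM(o.amount)=280
  11: ids {6, 8} → SUM(o.amount)=420

Jaipur | 254 ; Quito | 603 ; Quito | 280 ; Reno | 420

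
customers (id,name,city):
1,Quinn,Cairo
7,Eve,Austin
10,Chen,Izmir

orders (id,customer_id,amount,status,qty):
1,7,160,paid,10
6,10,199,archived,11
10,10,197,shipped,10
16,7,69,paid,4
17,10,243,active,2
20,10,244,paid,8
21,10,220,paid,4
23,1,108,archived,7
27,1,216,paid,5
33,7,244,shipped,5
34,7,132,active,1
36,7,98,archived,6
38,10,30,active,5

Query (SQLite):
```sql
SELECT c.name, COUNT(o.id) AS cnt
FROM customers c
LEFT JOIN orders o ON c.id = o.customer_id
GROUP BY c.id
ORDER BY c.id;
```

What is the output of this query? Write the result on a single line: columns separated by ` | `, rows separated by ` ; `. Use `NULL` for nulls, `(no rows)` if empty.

Quinn | 2 ; Eve | 5 ; Chen | 6

LEFT JOIN keeps every customers row; unmatched ones get NULL for orders columns.
Group by customers.id and compute COUNT(o.id). COUNT(col) of an all-NULL group is 0.
  1: ids {23, 27} → COUNT(o.id)=2
  7: ids {1, 16, 33, 34, 36} → COUNT(o.id)=5
  10: ids {6, 10, 17, 20, 21, 38} → COUNT(o.id)=6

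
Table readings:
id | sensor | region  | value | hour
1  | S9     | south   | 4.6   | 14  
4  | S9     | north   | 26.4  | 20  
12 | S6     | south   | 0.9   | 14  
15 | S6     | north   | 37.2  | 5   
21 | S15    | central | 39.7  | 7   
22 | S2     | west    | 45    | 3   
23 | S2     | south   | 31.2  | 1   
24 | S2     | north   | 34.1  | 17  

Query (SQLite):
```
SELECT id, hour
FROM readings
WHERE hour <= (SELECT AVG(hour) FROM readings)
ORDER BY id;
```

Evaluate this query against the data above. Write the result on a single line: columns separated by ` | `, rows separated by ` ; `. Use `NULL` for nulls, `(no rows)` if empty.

Scalar subquery: AVG(hour) over all readings rows = 10.125.
Keep rows where hour <= that value.

15 | 5 ; 21 | 7 ; 22 | 3 ; 23 | 1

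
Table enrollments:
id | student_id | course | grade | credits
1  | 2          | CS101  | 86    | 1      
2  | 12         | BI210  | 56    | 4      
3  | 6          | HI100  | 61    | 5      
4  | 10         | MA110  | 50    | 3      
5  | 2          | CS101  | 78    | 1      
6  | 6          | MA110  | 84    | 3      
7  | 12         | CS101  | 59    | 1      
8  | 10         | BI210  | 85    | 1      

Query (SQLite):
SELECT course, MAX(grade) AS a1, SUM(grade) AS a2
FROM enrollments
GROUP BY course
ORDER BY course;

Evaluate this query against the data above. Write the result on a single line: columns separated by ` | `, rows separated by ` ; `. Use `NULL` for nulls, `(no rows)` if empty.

BI210 | 85 | 141 ; CS101 | 86 | 223 ; HI100 | 61 | 61 ; MA110 | 84 | 134

Group enrollments by course.
Per group compute: MAX(grade), SUM(grade).
  BI210: ids {2, 8} → MAX(grade)=85, SUM(grade)=141
  CS101: ids {1, 5, 7} → MAX(grade)=86, SUM(grade)=223
  HI100: ids {3} → MAX(grade)=61, SUM(grade)=61
  MA110: ids {4, 6} → MAX(grade)=84, SUM(grade)=134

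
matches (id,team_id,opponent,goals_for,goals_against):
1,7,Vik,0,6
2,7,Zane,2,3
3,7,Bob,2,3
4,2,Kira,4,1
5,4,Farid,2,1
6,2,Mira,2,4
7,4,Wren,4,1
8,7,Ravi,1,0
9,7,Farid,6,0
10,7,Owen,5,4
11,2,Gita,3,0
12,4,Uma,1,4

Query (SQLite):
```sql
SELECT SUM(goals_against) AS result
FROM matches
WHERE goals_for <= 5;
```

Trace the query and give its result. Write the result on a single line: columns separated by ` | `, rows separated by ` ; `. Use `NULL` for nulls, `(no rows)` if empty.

27

Rows where goals_for <= 5 → goals_against values: [6, 3, 3, 1, 1, 4, 1, 0, 4, 0, 4].
SUM of non-NULL values = 27.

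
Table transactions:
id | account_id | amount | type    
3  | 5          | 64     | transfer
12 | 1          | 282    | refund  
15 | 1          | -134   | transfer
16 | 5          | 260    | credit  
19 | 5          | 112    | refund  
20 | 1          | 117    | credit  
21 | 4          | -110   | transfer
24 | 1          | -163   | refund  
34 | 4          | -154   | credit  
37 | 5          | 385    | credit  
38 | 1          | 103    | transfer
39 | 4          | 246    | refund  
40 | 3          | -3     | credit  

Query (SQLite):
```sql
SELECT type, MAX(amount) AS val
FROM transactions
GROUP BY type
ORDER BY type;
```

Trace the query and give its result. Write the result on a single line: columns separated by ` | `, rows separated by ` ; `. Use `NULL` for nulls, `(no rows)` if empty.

credit | 385 ; refund | 282 ; transfer | 103

Partition transactions by type; compute MAX(amount) within each group.
  credit: ids {16, 20, 34, 37, 40} → MAX(amount)=385
  refund: ids {12, 19, 24, 39} → MAX(amount)=282
  transfer: ids {3, 15, 21, 38} → MAX(amount)=103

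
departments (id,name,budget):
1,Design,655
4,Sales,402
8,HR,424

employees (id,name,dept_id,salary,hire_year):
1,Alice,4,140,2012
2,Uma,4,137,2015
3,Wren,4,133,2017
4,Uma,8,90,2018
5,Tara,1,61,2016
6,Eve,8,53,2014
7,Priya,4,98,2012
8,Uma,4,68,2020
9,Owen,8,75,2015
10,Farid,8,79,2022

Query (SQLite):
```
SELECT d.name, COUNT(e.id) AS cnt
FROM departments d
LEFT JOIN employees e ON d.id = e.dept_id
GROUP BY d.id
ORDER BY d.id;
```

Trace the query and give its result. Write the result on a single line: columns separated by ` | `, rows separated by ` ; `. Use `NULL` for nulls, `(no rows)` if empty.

LEFT JOIN keeps every departments row; unmatched ones get NULL for employees columns.
Group by departments.id and compute COUNT(e.id). COUNT(col) of an all-NULL group is 0.
  1: ids {5} → COUNT(e.id)=1
  4: ids {1, 2, 3, 7, 8} → COUNT(e.id)=5
  8: ids {4, 6, 9, 10} → COUNT(e.id)=4

Design | 1 ; Sales | 5 ; HR | 4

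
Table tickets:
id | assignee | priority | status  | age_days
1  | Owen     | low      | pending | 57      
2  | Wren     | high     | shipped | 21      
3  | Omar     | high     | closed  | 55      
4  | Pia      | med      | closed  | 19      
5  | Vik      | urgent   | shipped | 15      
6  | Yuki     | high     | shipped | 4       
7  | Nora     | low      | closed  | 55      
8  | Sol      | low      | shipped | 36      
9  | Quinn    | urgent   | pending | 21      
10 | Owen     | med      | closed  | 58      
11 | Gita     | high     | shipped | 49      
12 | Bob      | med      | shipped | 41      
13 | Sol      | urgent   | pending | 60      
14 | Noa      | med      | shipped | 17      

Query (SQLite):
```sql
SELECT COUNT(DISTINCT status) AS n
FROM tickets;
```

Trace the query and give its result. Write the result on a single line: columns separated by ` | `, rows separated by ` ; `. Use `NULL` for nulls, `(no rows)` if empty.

Count distinct non-NULL status values.

3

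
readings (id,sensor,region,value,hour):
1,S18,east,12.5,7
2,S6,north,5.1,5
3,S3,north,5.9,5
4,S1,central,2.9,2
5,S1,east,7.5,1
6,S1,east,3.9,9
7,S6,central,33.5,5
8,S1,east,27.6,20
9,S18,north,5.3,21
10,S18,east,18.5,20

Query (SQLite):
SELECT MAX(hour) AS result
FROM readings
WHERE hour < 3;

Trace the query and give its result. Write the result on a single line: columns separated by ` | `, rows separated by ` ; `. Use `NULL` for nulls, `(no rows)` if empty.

2

Rows where hour < 3 → hour values: [2, 1].
MAX of non-NULL values = 2.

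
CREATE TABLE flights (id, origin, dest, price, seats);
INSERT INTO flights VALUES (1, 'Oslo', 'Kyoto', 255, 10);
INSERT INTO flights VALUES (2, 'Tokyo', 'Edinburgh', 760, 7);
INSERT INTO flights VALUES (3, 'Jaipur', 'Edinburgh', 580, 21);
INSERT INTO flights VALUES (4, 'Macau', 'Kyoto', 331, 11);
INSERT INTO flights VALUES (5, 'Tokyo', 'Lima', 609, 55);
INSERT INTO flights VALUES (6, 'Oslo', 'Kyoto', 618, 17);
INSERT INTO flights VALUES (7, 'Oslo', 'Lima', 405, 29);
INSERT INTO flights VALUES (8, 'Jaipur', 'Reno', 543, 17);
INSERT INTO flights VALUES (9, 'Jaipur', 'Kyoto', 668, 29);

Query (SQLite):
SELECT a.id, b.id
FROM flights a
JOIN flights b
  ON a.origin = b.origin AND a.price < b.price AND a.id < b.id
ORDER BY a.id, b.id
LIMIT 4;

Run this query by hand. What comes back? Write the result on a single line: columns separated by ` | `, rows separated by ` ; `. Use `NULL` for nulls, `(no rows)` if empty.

1 | 6 ; 1 | 7 ; 3 | 9 ; 8 | 9

Pairs (a,b) with same origin, a.price < b.price, a.id < b.id.
origin groups: Jaipur:{3,8,9} Macau:{4} Oslo:{1,6,7} Tokyo:{2,5}
Ordered by (a.id, b.id); first 4.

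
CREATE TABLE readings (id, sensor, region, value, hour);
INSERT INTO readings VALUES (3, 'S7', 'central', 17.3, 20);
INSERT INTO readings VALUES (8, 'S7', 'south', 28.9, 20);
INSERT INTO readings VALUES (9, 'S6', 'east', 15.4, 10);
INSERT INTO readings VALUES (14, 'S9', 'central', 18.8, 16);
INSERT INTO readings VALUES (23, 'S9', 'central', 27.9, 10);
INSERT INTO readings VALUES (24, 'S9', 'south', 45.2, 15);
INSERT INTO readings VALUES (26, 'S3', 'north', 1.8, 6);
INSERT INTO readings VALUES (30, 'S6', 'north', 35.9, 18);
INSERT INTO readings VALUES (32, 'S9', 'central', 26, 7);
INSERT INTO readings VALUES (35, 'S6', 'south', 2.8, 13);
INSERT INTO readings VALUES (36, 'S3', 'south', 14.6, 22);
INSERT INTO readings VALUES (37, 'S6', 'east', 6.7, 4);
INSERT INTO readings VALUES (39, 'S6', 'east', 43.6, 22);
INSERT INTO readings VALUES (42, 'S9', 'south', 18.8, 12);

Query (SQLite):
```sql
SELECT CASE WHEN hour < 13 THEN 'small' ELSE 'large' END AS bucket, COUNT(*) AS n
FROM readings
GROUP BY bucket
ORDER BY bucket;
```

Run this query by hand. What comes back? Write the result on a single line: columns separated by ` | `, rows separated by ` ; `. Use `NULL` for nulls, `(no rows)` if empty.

large | 8 ; small | 6

Bucket rows by hour < 13 → 'small' else 'large'; count each bucket.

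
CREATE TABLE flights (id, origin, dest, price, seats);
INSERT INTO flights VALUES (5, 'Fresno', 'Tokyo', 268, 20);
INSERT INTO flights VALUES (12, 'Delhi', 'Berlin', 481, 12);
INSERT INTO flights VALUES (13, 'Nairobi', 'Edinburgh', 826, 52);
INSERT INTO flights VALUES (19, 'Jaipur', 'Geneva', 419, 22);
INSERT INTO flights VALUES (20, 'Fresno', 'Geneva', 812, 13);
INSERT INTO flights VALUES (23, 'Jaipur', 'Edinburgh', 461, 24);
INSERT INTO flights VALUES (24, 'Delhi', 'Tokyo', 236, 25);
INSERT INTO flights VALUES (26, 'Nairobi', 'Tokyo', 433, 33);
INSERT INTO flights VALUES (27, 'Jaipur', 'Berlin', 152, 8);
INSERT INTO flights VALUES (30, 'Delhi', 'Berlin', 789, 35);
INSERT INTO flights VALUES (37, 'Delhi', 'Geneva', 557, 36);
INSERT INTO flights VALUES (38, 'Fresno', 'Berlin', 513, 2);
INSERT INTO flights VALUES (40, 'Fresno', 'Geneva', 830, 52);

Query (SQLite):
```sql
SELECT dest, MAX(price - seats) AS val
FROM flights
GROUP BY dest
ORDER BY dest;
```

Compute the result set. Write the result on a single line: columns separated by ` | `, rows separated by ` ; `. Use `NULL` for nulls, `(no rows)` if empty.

For each row compute price - seats.
Group by dest; take MAX of the expression per group.
  Berlin: ids {12, 27, 30, 38} → MAX(price - seats)=754
  Edinburgh: ids {13, 23} → MAX(price - seats)=774
  Geneva: ids {19, 20, 37, 40} → MAX(price - seats)=799
  Tokyo: ids {5, 24, 26} → MAX(price - seats)=400

Berlin | 754 ; Edinburgh | 774 ; Geneva | 799 ; Tokyo | 400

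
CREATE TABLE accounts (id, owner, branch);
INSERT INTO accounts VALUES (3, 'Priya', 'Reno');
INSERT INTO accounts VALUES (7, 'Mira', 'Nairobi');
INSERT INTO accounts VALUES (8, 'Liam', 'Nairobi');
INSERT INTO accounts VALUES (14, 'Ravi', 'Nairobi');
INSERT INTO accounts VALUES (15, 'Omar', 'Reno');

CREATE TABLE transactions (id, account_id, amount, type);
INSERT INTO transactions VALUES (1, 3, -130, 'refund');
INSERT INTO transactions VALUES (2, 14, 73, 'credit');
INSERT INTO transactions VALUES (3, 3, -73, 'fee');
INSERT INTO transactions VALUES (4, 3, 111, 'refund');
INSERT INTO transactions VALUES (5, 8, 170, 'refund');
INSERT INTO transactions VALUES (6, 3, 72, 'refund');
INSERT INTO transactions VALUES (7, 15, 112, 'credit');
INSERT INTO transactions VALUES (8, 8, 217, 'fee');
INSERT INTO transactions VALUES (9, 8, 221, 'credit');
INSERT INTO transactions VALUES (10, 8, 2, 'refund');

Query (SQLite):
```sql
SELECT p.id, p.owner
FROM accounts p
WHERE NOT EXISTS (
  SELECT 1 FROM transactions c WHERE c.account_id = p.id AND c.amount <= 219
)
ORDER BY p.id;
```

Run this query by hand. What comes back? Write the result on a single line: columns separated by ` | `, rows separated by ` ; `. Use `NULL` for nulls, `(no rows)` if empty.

7 | Mira

For each accounts row, check whether any transactions with matching account_id has amount <= 219.
Keep rows where that is false.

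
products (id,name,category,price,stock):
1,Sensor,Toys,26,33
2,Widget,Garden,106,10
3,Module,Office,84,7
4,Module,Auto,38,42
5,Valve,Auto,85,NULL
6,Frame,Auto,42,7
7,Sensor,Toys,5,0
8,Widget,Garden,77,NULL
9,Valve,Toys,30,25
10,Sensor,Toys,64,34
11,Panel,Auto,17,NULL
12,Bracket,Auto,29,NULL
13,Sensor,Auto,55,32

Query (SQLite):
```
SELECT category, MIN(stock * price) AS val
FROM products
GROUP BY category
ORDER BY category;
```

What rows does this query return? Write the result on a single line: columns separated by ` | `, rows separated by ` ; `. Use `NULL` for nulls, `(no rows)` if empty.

Auto | 294 ; Garden | 1060 ; Office | 588 ; Toys | 0

For each row compute stock * price.
Group by category; take MIN of the expression per group.
  Auto: ids {4, 5, 6, 11, 12, 13} → MIN(stock * price)=294
  Garden: ids {2, 8} → MIN(stock * price)=1060
  Office: ids {3} → MIN(stock * price)=588
  Toys: ids {1, 7, 9, 10} → MIN(stock * price)=0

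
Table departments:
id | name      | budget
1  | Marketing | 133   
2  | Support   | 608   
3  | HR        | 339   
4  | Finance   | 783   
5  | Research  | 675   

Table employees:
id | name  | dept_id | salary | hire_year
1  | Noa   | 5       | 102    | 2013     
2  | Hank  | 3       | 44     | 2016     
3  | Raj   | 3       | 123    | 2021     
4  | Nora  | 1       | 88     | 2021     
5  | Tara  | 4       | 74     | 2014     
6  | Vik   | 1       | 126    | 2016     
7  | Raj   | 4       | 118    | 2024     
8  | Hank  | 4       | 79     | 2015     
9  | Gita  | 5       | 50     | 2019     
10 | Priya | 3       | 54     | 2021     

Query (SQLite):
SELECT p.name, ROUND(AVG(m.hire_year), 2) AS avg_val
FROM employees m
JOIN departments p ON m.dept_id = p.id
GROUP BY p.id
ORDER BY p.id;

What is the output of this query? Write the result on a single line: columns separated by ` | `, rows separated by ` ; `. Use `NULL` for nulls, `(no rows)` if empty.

Join each employees row to its departments via dept_id.
Group joined rows by departments.id; compute ROUND(AVG(m.hire_year), 2) per group.
  1: ids {4, 6} → ROUND(AVG(m.hire_year), 2)=2018.5
  3: ids {2, 3, 10} → ROUND(AVG(m.hire_year), 2)=2019.33
  4: ids {5, 7, 8} → ROUND(AVG(m.hire_year), 2)=2017.67
  5: ids {1, 9} → ROUND(AVG(m.hire_year), 2)=2016

Marketing | 2018.5 ; HR | 2019.33 ; Finance | 2017.67 ; Research | 2016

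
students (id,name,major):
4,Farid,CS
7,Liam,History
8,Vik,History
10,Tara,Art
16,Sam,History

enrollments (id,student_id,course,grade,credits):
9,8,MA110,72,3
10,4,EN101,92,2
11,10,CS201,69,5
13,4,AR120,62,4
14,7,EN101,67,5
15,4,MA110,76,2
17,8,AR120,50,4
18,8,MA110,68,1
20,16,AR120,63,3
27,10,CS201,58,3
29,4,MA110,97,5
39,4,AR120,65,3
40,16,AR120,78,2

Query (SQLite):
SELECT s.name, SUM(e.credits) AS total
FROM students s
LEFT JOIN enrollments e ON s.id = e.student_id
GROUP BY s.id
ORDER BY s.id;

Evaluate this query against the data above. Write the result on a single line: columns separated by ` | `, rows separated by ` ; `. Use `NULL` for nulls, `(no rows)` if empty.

LEFT JOIN keeps every students row; unmatched ones get NULL for enrollments columns.
Group by students.id and compute SUM(e.credits). SUM over an all-NULL group is NULL.
  4: ids {10, 13, 15, 29, 39} → SUM(e.credits)=16
  7: ids {14} → SUM(e.credits)=5
  8: ids {9, 17, 18} → SUM(e.credits)=8
  10: ids {11, 27} → SUM(e.credits)=8
  16: ids {20, 40} → SUM(e.credits)=5

Farid | 16 ; Liam | 5 ; Vik | 8 ; Tara | 8 ; Sam | 5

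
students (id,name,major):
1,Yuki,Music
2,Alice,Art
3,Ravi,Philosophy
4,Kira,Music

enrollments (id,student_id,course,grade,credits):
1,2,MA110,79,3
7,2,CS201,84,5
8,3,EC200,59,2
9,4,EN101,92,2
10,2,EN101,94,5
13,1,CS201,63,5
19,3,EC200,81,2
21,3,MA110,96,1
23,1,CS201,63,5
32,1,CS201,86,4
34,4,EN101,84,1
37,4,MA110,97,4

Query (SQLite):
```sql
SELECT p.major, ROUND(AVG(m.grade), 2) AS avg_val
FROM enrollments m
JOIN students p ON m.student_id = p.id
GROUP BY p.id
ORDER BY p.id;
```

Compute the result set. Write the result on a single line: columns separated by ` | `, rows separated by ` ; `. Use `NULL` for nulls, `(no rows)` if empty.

Music | 70.67 ; Art | 85.67 ; Philosophy | 78.67 ; Music | 91

Join each enrollments row to its students via student_id.
Group joined rows by students.id; compute ROUND(AVG(m.grade), 2) per group.
  1: ids {13, 23, 32} → ROUND(AVG(m.grade), 2)=70.67
  2: ids {1, 7, 10} → ROUND(AVG(m.grade), 2)=85.67
  3: ids {8, 19, 21} → ROUND(AVG(m.grade), 2)=78.67
  4: ids {9, 34, 37} → ROUND(AVG(m.grade), 2)=91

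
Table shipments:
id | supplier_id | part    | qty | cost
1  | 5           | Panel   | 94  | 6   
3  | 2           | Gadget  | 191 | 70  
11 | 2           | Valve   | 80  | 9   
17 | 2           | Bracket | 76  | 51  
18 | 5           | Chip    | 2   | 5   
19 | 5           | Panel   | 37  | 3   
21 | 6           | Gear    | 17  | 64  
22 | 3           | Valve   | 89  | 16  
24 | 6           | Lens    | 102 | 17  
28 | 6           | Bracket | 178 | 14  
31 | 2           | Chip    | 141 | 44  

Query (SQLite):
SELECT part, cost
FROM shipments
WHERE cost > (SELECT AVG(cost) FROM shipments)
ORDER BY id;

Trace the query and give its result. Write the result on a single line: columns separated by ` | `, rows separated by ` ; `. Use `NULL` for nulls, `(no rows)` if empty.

Gadget | 70 ; Bracket | 51 ; Gear | 64 ; Chip | 44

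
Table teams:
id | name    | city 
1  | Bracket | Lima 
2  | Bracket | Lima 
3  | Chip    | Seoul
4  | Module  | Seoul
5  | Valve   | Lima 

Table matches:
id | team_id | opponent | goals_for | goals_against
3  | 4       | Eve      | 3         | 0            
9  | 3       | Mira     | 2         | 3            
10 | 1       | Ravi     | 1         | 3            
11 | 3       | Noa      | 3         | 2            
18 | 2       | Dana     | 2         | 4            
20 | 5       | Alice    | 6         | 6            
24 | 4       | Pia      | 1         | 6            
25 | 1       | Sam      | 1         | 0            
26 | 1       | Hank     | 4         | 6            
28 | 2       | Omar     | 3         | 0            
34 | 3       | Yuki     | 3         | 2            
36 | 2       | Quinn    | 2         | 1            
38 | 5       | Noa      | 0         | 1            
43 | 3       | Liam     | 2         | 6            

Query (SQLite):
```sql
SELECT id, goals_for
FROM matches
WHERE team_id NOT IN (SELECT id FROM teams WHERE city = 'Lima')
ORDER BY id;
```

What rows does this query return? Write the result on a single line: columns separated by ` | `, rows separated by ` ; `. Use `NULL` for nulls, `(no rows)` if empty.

3 | 3 ; 9 | 2 ; 11 | 3 ; 24 | 1 ; 34 | 3 ; 43 | 2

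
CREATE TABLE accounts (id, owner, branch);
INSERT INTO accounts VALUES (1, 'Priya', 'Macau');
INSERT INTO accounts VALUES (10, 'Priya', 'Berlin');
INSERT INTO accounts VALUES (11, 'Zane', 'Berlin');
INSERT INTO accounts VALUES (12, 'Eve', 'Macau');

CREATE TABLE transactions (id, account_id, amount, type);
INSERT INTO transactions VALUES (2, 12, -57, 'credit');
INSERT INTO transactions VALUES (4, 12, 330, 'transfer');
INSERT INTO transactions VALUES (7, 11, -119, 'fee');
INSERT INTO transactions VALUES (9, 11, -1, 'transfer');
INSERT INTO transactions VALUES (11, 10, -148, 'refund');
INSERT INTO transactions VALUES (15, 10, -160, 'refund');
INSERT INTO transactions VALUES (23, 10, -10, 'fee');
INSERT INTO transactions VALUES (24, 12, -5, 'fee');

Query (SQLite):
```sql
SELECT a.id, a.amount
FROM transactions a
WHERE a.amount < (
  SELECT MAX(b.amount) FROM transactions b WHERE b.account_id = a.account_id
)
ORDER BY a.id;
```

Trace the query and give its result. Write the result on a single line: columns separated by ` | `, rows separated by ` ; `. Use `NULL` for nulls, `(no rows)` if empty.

2 | -57 ; 7 | -119 ; 11 | -148 ; 15 | -160 ; 24 | -5

For each transactions row a, compute MAX(amount) over rows sharing a.account_id.
Keep row a if a.amount < that per-group MAX.
  account_id=10: MAX(amount) = -10
  account_id=11: MAX(amount) = -1
  account_id=12: MAX(amount) = 330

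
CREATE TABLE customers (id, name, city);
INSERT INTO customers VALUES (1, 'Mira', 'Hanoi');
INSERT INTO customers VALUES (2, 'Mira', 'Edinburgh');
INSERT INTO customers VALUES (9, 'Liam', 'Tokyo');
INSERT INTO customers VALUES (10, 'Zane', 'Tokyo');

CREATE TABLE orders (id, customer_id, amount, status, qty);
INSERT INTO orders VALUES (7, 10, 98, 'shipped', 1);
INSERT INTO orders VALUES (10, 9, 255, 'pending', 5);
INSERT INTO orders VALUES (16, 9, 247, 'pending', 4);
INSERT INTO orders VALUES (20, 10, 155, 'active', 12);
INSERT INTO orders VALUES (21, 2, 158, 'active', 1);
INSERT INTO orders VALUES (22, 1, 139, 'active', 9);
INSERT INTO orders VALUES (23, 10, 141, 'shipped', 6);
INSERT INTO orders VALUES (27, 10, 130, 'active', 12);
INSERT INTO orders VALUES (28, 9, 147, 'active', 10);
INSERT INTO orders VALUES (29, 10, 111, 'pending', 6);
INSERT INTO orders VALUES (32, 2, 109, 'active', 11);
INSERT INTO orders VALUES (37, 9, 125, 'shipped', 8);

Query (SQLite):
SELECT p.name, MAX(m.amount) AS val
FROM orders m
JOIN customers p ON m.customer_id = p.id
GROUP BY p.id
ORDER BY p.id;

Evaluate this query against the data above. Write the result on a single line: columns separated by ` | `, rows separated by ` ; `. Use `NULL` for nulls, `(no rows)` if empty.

Join each orders row to its customers via customer_id.
Group joined rows by customers.id; compute MAX(m.amount) per group.
  1: ids {22} → MAX(m.amount)=139
  2: ids {21, 32} → MAX(m.amount)=158
  9: ids {10, 16, 28, 37} → MAX(m.amount)=255
  10: ids {7, 20, 23, 27, 29} → MAX(m.amount)=155

Mira | 139 ; Mira | 158 ; Liam | 255 ; Zane | 155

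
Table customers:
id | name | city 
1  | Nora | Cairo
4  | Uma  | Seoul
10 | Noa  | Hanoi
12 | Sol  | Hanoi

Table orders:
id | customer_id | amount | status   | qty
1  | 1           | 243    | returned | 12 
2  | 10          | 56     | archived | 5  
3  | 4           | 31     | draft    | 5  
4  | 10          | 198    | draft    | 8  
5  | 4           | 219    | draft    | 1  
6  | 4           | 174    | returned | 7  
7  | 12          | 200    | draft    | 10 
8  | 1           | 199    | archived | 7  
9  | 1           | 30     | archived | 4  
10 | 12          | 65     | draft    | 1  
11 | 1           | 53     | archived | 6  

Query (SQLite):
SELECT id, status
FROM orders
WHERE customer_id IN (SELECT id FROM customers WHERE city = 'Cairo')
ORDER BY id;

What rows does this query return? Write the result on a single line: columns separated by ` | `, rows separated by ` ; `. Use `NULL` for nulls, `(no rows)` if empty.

Inner query: customers.id where city = 'Cairo'.
Outer: keep orders rows whose customer_id is in that set.
Inner query → {1}

1 | returned ; 8 | archived ; 9 | archived ; 11 | archived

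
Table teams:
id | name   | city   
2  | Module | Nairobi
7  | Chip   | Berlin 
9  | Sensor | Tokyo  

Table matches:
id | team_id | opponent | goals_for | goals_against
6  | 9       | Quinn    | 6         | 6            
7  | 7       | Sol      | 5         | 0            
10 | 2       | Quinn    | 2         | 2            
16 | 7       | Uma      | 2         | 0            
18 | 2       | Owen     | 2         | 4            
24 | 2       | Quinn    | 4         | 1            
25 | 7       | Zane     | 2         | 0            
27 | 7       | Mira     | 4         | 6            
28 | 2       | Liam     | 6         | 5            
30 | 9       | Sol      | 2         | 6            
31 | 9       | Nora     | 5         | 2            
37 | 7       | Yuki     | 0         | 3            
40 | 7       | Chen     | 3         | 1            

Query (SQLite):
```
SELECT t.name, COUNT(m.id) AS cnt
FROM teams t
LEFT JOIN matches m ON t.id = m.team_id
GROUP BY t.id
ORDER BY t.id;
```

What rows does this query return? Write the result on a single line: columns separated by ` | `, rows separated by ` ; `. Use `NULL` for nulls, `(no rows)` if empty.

LEFT JOIN keeps every teams row; unmatched ones get NULL for matches columns.
Group by teams.id and compute COUNT(m.id). COUNT(col) of an all-NULL group is 0.
  2: ids {10, 18, 24, 28} → COUNT(m.id)=4
  7: ids {7, 16, 25, 27, 37, 40} → COUNT(m.id)=6
  9: ids {6, 30, 31} → COUNT(m.id)=3

Module | 4 ; Chip | 6 ; Sensor | 3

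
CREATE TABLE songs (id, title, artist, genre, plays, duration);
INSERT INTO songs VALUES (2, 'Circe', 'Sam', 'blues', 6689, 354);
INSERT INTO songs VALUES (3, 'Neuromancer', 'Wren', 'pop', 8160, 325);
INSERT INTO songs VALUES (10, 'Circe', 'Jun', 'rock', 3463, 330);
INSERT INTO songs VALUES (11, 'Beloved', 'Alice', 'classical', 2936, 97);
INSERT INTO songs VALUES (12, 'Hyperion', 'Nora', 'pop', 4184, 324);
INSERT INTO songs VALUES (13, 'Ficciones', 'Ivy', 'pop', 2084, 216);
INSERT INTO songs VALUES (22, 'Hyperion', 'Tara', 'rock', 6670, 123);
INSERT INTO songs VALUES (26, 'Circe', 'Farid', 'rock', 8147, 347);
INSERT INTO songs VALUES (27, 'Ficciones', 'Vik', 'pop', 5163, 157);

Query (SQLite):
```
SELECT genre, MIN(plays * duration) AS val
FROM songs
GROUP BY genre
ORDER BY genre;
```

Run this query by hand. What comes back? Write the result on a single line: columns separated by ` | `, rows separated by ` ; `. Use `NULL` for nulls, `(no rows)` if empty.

For each row compute plays * duration.
Group by genre; take MIN of the expression per group.
  blues: ids {2} → MIN(plays * duration)=2367906
  classical: ids {11} → MIN(plays * duration)=284792
  pop: ids {3, 12, 13, 27} → MIN(plays * duration)=450144
  rock: ids {10, 22, 26} → MIN(plays * duration)=820410

blues | 2367906 ; classical | 284792 ; pop | 450144 ; rock | 820410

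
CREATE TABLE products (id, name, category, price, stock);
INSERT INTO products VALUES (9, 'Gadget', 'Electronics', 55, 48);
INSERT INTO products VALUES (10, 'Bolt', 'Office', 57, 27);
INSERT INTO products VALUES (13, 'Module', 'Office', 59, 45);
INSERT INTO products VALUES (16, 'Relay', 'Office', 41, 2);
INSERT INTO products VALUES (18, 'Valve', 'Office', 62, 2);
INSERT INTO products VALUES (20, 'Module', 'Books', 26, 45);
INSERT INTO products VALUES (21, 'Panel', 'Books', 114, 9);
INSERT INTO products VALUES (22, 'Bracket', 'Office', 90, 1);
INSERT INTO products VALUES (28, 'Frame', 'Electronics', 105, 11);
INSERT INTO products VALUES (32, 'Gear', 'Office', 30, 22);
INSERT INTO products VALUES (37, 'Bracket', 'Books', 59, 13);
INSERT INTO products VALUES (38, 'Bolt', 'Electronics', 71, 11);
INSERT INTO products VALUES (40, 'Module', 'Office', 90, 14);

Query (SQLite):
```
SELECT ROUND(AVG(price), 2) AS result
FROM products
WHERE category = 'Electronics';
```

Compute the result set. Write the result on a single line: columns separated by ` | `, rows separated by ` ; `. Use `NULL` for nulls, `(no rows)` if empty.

Rows where category='Electronics' → price values: [55, 105, 71].
AVG = 231 / 3 (rounded to 2 dp).

77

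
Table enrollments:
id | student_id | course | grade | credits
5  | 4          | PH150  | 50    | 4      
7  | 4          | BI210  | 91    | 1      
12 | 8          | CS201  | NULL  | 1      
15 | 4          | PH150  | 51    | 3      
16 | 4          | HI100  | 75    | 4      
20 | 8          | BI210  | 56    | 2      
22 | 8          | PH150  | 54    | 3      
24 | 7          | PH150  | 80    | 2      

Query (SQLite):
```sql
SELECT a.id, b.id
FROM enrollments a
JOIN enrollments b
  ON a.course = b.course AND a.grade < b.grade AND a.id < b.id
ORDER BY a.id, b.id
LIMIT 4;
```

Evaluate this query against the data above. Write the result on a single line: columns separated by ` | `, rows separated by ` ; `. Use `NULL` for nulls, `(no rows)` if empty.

5 | 15 ; 5 | 22 ; 5 | 24 ; 15 | 22

Pairs (a,b) with same course, a.grade < b.grade, a.id < b.id.
course groups: BI210:{7,20} CS201:{12} HI100:{16} PH150:{5,15,22,24}
Ordered by (a.id, b.id); first 4.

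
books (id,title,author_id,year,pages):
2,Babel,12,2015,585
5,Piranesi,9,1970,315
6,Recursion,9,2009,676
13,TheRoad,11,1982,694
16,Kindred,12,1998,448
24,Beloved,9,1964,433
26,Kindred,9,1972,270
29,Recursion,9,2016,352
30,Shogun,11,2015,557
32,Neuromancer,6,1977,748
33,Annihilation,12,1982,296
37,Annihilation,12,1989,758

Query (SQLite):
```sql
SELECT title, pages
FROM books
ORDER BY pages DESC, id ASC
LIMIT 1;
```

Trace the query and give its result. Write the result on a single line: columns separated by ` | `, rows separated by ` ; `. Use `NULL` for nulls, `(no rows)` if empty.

Annihilation | 758

Sort by pages desc, tiebreak id asc: (758, id=37), (748, id=32), (694, id=13), (676, id=6) …. Take first 1.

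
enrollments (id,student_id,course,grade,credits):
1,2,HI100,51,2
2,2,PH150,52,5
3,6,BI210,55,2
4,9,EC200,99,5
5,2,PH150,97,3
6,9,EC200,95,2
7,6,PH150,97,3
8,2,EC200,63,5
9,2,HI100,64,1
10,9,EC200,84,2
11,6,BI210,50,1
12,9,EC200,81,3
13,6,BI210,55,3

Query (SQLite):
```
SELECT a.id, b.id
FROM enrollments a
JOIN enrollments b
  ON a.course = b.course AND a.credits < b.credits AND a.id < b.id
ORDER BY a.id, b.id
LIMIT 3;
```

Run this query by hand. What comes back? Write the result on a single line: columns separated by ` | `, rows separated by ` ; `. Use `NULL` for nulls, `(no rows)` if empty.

Pairs (a,b) with same course, a.credits < b.credits, a.id < b.id.
course groups: BI210:{3,11,13} EC200:{4,6,8,10,12} HI100:{1,9} PH150:{2,5,7}
Ordered by (a.id, b.id); first 3.

3 | 13 ; 6 | 8 ; 6 | 12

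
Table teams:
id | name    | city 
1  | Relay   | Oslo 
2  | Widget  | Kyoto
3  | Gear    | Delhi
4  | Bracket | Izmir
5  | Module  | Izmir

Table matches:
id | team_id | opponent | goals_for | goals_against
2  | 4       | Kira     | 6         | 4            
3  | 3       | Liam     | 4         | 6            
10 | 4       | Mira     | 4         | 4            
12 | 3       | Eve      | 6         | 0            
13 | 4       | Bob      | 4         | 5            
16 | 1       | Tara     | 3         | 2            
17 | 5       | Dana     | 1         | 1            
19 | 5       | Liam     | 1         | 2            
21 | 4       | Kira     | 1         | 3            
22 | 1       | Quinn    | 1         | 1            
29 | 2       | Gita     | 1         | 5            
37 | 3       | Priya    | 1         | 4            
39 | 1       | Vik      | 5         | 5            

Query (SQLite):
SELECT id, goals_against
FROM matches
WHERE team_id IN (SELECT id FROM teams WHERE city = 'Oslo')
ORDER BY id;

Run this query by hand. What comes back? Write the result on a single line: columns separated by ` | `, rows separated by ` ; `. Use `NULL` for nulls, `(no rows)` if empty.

16 | 2 ; 22 | 1 ; 39 | 5

Inner query: teams.id where city = 'Oslo'.
Outer: keep matches rows whose team_id is in that set.
Inner query → {1}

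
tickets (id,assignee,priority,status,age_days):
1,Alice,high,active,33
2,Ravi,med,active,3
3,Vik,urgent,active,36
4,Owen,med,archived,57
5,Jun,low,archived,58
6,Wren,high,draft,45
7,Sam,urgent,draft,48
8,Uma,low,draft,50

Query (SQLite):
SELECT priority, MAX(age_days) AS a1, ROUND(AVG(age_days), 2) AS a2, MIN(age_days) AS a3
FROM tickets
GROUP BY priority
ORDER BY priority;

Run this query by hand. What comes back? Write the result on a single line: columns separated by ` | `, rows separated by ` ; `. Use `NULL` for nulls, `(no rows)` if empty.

high | 45 | 39 | 33 ; low | 58 | 54 | 50 ; med | 57 | 30 | 3 ; urgent | 48 | 42 | 36

Group tickets by priority.
Per group compute: MAX(age_days), ROUND(AVG(age_days), 2), MIN(age_days).
  high: ids {1, 6} → MAX(age_days)=45, ROUND(AVG(age_days), 2)=39, MIN(age_days)=33
  low: ids {5, 8} → MAX(age_days)=58, ROUND(AVG(age_days), 2)=54, MIN(age_days)=50
  med: ids {2, 4} → MAX(age_days)=57, ROUND(AVG(age_days), 2)=30, MIN(age_days)=3
  urgent: ids {3, 7} → MAX(age_days)=48, ROUND(AVG(age_days), 2)=42, MIN(age_days)=36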